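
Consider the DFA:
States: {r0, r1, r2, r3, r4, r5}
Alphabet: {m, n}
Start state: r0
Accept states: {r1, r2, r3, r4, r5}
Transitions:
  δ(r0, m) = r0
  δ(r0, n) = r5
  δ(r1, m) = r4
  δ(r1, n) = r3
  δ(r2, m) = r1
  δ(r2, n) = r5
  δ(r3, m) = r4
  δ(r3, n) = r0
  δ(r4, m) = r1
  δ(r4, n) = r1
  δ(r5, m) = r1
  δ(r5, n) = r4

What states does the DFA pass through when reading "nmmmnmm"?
read 'n': r0 → r5
  read 'm': r5 → r1
  read 'm': r1 → r4
  read 'm': r4 → r1
  read 'n': r1 → r3
  read 'm': r3 → r4
  read 'm': r4 → r1
r0 -> r5 -> r1 -> r4 -> r1 -> r3 -> r4 -> r1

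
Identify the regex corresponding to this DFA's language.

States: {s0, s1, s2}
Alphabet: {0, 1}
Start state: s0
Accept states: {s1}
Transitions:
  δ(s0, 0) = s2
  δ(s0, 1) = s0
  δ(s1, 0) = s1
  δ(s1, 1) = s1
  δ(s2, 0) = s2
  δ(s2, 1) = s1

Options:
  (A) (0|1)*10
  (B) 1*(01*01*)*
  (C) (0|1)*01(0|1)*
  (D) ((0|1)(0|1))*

Check each option against the DFA on short strings; one disagreement eliminates an option:
  (A) (0|1)*10: on '01' the DFA goes s0 → s2 → s1 and accepts (s1 ∈ Accept), but the regex does not match it → eliminate
  (B) 1*(01*01*)*: on ε the DFA stays in s0 and rejects (s0 ∉ Accept), but the regex matches it → eliminate
  (C) (0|1)*01(0|1)*: agrees with the DFA on every string of length ≤ 6
  (D) ((0|1)(0|1))*: on ε the DFA stays in s0 and rejects (s0 ∉ Accept), but the regex matches it → eliminate
Only (C) is consistent with the DFA.
(C) (0|1)*01(0|1)*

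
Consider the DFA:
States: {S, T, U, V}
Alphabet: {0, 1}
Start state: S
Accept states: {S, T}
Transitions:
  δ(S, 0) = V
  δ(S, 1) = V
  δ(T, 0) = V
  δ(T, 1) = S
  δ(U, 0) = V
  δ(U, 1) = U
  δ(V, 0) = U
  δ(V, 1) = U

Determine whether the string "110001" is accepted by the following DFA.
Processing string "110001":
  S --1--> V
  V --1--> U
  U --0--> V
  V --0--> U
  U --0--> V
  V --1--> U
Final state: U
Accept states: {S, T}
No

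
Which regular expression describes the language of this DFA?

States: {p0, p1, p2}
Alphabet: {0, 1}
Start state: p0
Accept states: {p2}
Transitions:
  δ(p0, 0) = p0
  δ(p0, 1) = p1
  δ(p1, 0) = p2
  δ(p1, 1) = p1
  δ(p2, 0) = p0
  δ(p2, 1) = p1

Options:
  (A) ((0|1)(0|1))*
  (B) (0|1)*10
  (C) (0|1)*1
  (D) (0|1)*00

Check each option against the DFA on short strings; one disagreement eliminates an option:
  (A) ((0|1)(0|1))*: on ε the DFA stays in p0 and rejects (p0 ∉ Accept), but the regex matches it → eliminate
  (B) (0|1)*10: agrees with the DFA on every string of length ≤ 6
  (C) (0|1)*1: on '1' the DFA goes p0 → p1 and rejects (p1 ∉ Accept), but the regex matches it → eliminate
  (D) (0|1)*00: on '00' the DFA goes p0 → p0 → p0 and rejects (p0 ∉ Accept), but the regex matches it → eliminate
Only (B) is consistent with the DFA.
(B) (0|1)*10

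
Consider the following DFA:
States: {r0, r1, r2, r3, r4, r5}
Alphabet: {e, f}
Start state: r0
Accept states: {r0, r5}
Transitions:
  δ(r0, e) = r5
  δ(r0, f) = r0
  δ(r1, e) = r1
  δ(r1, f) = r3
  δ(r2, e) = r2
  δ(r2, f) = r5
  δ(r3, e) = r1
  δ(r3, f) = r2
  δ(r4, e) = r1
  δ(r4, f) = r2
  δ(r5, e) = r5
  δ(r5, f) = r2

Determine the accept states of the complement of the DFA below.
Complement accept states = All states \ Original accept states
= {r0, r1, r2, r3, r4, r5} \ {r0, r5}
{r1, r2, r3, r4}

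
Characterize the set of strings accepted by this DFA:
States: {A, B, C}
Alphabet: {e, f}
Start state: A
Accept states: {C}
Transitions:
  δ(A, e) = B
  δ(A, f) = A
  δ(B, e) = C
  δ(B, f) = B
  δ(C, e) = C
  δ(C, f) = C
Testing a few strings:
  'f' → reject
  'eeff' → accept
  'fe' → reject
  'efff' → reject
State roles: A=zero e's seen; B=one e seen; C=≥ two e's seen
All strings over {e,f} containing at least two e's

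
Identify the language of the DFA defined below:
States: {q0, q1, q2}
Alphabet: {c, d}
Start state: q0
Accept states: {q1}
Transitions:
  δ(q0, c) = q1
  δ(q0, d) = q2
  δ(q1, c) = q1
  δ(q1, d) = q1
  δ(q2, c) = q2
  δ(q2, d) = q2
Testing a few strings:
  'c' → accept
  'cc' → accept
  'd' → reject
  'cdc' → accept
State roles: q0=no input read; q1=started with c; q2=started with d (dead)
All strings over {c,d} starting with c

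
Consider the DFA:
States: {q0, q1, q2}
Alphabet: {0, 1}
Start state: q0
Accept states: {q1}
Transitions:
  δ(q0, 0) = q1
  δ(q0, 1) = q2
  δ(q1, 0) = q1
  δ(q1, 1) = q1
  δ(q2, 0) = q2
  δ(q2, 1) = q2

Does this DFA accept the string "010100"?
Processing string "010100":
  q0 --0--> q1
  q1 --1--> q1
  q1 --0--> q1
  q1 --1--> q1
  q1 --0--> q1
  q1 --0--> q1
Final state: q1
Accept states: {q1}
Yes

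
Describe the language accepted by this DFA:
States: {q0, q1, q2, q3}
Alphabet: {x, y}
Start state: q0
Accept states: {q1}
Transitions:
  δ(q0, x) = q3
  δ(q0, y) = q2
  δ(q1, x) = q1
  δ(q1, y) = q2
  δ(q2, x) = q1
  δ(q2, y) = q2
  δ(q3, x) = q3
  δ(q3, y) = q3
Testing a few strings:
  'xxy' → reject
  'y' → reject
  'yx' → accept
  'yxxy' → reject
State roles: q0=no input read; q1=started with y, last symbol x; q2=started with y, last symbol y; q3=started with x (dead)
All strings over {x,y} that start with y and end with x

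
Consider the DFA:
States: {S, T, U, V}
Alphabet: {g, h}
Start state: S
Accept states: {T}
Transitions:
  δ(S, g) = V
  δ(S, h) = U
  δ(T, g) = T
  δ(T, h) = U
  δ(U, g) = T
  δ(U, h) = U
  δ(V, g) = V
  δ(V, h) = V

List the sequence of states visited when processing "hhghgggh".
read 'h': S → U
  read 'h': U → U
  read 'g': U → T
  read 'h': T → U
  read 'g': U → T
  read 'g': T → T
  read 'g': T → T
  read 'h': T → U
S -> U -> U -> T -> U -> T -> T -> T -> U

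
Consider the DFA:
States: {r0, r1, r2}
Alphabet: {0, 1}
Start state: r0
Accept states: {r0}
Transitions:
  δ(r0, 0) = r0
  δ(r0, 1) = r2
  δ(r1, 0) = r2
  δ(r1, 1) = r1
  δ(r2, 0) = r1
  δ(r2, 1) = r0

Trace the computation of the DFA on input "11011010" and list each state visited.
read '1': r0 → r2
  read '1': r2 → r0
  read '0': r0 → r0
  read '1': r0 → r2
  read '1': r2 → r0
  read '0': r0 → r0
  read '1': r0 → r2
  read '0': r2 → r1
r0 -> r2 -> r0 -> r0 -> r2 -> r0 -> r0 -> r2 -> r1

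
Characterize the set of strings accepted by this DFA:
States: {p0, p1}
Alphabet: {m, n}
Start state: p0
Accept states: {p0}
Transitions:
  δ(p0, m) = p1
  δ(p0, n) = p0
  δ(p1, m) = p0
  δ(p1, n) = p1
Testing a few strings:
  'mn' → reject
  'n' → accept
  'm' → reject
  'mm' → accept
State roles: p0=even number of m's so far; p1=odd number of m's so far
All strings over {m,n} with an even number of m's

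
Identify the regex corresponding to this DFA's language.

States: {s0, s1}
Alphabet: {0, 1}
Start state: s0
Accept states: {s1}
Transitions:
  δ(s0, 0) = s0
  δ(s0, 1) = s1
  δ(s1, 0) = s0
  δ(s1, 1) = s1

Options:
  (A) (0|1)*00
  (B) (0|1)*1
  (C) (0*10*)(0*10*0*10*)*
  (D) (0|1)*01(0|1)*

Check each option against the DFA on short strings; one disagreement eliminates an option:
  (A) (0|1)*00: on '1' the DFA goes s0 → s1 and accepts (s1 ∈ Accept), but the regex does not match it → eliminate
  (B) (0|1)*1: agrees with the DFA on every string of length ≤ 6
  (C) (0*10*)(0*10*0*10*)*: on '10' the DFA goes s0 → s1 → s0 and rejects (s0 ∉ Accept), but the regex matches it → eliminate
  (D) (0|1)*01(0|1)*: on '1' the DFA goes s0 → s1 and accepts (s1 ∈ Accept), but the regex does not match it → eliminate
Only (B) is consistent with the DFA.
(B) (0|1)*1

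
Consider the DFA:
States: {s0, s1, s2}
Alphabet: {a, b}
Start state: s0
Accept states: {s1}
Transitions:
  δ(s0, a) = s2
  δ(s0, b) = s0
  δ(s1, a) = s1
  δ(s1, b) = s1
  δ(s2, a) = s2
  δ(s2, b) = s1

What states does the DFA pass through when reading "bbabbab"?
read 'b': s0 → s0
  read 'b': s0 → s0
  read 'a': s0 → s2
  read 'b': s2 → s1
  read 'b': s1 → s1
  read 'a': s1 → s1
  read 'b': s1 → s1
s0 -> s0 -> s0 -> s2 -> s1 -> s1 -> s1 -> s1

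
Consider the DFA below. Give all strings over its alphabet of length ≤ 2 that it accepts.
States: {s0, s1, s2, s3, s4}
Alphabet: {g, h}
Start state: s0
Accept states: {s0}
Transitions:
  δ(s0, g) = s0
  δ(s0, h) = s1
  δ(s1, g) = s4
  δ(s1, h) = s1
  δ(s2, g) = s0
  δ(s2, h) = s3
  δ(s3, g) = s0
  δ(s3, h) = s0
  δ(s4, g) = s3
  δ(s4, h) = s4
ε, g, gg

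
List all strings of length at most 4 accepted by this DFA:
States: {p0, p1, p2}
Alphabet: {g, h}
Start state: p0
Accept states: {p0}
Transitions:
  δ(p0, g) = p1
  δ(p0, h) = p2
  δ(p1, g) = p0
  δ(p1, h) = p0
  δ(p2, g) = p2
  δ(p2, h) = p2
ε, gg, gh, gggg, gggh, ghgg, ghgh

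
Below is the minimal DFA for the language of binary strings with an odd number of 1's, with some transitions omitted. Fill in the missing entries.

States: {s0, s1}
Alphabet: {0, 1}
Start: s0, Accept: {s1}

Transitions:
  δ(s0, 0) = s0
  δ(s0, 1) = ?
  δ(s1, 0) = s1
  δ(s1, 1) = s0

From the language and accept set, identify what each state tracks — s0: even number of 1's so far; s1: odd number of 1's so far.
Each missing δ(q, a) is the state matching the new tracked value after reading a.
δ(s0, 1) = s1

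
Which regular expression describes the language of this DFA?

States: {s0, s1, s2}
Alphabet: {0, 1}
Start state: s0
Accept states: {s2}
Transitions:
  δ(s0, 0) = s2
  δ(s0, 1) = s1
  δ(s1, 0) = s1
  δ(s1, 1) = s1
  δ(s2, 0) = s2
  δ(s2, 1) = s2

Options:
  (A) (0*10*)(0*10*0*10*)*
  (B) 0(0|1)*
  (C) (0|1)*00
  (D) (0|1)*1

Check each option against the DFA on short strings; one disagreement eliminates an option:
  (A) (0*10*)(0*10*0*10*)*: on '0' the DFA goes s0 → s2 and accepts (s2 ∈ Accept), but the regex does not match it → eliminate
  (B) 0(0|1)*: agrees with the DFA on every string of length ≤ 6
  (C) (0|1)*00: on '0' the DFA goes s0 → s2 and accepts (s2 ∈ Accept), but the regex does not match it → eliminate
  (D) (0|1)*1: on '0' the DFA goes s0 → s2 and accepts (s2 ∈ Accept), but the regex does not match it → eliminate
Only (B) is consistent with the DFA.
(B) 0(0|1)*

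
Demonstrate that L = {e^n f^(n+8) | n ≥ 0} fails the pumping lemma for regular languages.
Assume L is regular with pumping length p. Idea: pumping the e-block breaks the fixed offset of 8.
Choose s = e^p f^(p+8) ∈ L. By the pumping lemma, s = xyz with |xy| ≤ p, |y| > 0, so y = e^k with k ≥ 1. Then xy²z = e^(p+k) f^(p+8). For this to be in L we would need p+8 = (p+k)+8, i.e. k = 0, contradicting k ≥ 1. So xy²z ∉ L.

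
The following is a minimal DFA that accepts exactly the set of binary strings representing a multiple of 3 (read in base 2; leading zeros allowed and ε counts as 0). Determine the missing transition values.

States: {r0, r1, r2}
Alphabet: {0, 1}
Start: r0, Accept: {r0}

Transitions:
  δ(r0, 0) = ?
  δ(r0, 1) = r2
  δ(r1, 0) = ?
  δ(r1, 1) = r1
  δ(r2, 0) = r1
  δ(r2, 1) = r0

From the language and accept set, identify what each state tracks — r0: value ≡ 0 (mod 3); r1: value ≡ 2 (mod 3); r2: value ≡ 1 (mod 3).
Each missing δ(q, a) is the state matching the new tracked value after reading a.
δ(r0, 0) = r0; δ(r1, 0) = r2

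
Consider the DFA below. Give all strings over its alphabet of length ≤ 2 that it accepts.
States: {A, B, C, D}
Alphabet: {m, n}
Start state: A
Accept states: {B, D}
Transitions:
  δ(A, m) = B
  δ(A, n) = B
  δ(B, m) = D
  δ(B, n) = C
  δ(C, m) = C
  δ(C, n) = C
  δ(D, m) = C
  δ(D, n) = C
m, n, mm, nm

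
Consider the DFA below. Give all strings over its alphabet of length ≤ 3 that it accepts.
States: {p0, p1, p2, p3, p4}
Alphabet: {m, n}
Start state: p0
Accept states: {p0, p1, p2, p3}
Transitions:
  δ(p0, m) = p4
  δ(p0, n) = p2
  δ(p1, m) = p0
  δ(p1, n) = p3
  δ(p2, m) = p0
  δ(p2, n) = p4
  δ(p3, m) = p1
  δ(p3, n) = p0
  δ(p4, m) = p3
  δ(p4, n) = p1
ε, n, mm, mn, nm, mmm, mmn, mnm, mnn, nmn, nnm, nnn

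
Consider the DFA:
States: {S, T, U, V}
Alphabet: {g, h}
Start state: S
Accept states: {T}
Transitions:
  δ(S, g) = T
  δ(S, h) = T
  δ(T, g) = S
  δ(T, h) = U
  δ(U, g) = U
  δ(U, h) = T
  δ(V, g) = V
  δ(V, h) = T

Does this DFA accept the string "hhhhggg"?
Processing string "hhhhggg":
  S --h--> T
  T --h--> U
  U --h--> T
  T --h--> U
  U --g--> U
  U --g--> U
  U --g--> U
Final state: U
Accept states: {T}
No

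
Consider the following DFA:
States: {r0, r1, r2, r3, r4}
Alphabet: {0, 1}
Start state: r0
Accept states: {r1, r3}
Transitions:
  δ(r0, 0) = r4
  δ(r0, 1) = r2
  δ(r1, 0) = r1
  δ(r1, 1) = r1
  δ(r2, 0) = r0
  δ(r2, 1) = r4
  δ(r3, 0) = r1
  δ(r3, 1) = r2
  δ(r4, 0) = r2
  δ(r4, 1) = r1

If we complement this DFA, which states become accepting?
Complement accept states = All states \ Original accept states
= {r0, r1, r2, r3, r4} \ {r1, r3}
{r0, r2, r4}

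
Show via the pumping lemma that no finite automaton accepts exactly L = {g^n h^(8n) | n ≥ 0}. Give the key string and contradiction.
Assume L is regular with pumping length p. Idea: pumping the g-block breaks the 1:8 ratio.
Choose s = g^p h^(8p) (length 9p ≥ p). By the pumping lemma, s = xyz with |xy| ≤ p, |y| > 0, so y = g^k with k ≥ 1. Then xy²z = g^(p+k) h^(8p). For this to be in L we would need 8p = 8(p+k), i.e. 8k = 0, contradicting k ≥ 1. So xy²z ∉ L.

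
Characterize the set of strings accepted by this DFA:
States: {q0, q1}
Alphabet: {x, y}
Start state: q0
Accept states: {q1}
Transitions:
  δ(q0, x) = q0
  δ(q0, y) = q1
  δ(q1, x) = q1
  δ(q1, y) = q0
Testing a few strings:
  'xxx' → reject
  'yx' → accept
  'yyx' → reject
  'y' → accept
State roles: q0=even number of y's so far; q1=odd number of y's so far
All strings over {x,y} with an odd number of y's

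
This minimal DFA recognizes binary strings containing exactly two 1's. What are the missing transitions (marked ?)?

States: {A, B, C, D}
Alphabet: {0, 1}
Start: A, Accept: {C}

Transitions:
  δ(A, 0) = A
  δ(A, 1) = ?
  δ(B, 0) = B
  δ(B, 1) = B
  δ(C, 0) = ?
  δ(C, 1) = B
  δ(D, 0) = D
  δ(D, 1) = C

From the language and accept set, identify what each state tracks — A: zero 1's; B: ≥ three 1's (dead); C: two 1's; D: one 1.
Each missing δ(q, a) is the state matching the new tracked value after reading a.
δ(A, 1) = D; δ(C, 0) = C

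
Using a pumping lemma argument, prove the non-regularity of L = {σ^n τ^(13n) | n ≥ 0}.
Assume L is regular with pumping length p. Idea: pumping the σ-block breaks the 1:13 ratio.
Choose s = σ^p τ^(13p) (length 14p ≥ p). By the pumping lemma, s = xyz with |xy| ≤ p, |y| > 0, so y = σ^k with k ≥ 1. Then xy²z = σ^(p+k) τ^(13p). For this to be in L we would need 13p = 13(p+k), i.e. 13k = 0, contradicting k ≥ 1. So xy²z ∉ L.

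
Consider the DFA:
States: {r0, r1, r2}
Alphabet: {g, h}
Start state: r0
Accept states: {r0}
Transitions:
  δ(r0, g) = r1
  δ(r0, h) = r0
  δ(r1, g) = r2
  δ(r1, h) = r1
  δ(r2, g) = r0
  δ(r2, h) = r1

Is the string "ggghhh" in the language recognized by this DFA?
Processing string "ggghhh":
  r0 --g--> r1
  r1 --g--> r2
  r2 --g--> r0
  r0 --h--> r0
  r0 --h--> r0
  r0 --h--> r0
Final state: r0
Accept states: {r0}
Yes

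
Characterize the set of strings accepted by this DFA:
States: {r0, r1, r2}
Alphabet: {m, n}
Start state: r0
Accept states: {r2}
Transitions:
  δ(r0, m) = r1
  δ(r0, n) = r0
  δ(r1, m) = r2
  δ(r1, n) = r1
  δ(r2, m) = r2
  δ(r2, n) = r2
Testing a few strings:
  'mnn' → reject
  'mn' → reject
  'mnnm' → accept
  'mnm' → accept
State roles: r0=zero m's seen; r1=one m seen; r2=≥ two m's seen
All strings over {m,n} containing at least two m's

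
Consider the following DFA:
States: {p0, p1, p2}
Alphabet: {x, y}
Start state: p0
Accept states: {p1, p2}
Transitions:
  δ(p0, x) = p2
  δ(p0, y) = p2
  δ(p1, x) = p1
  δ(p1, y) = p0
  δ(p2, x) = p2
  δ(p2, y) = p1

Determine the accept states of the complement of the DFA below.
Complement accept states = All states \ Original accept states
= {p0, p1, p2} \ {p1, p2}
{p0}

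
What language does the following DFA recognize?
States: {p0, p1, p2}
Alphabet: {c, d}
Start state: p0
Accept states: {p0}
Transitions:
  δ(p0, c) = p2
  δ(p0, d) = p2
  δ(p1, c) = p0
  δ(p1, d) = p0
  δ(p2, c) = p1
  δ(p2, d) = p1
Testing a few strings:
  'ddc' → accept
  'd' → reject
  'ccd' → accept
  'cdcd' → reject
State roles: p0=length ≡ 0 (mod 3); p1=length ≡ 2 (mod 3); p2=length ≡ 1 (mod 3)
All strings over {c,d} whose length is a multiple of 3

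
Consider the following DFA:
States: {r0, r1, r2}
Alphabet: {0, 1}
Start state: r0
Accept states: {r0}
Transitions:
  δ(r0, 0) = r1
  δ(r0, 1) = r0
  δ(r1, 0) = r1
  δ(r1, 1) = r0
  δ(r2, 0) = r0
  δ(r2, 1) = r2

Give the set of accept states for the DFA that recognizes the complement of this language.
Complement accept states = All states \ Original accept states
= {r0, r1, r2} \ {r0}
{r1, r2}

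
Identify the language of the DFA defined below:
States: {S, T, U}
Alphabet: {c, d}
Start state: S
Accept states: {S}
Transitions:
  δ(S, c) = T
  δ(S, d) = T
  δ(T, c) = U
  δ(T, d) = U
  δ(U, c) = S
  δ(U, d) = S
Testing a few strings:
  'cd' → reject
  'dc' → reject
  'dccd' → reject
  'ddcc' → reject
State roles: S=length ≡ 0 (mod 3); T=length ≡ 1 (mod 3); U=length ≡ 2 (mod 3)
All strings over {c,d} whose length is a multiple of 3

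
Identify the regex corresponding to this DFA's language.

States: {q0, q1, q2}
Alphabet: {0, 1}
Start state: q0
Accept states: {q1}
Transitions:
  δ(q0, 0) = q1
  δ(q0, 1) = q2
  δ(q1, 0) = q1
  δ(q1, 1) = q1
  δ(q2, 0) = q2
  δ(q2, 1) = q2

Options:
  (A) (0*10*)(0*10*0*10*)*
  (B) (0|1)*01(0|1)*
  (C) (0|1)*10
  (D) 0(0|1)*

Check each option against the DFA on short strings; one disagreement eliminates an option:
  (A) (0*10*)(0*10*0*10*)*: on '0' the DFA goes q0 → q1 and accepts (q1 ∈ Accept), but the regex does not match it → eliminate
  (B) (0|1)*01(0|1)*: on '0' the DFA goes q0 → q1 and accepts (q1 ∈ Accept), but the regex does not match it → eliminate
  (C) (0|1)*10: on '0' the DFA goes q0 → q1 and accepts (q1 ∈ Accept), but the regex does not match it → eliminate
  (D) 0(0|1)*: agrees with the DFA on every string of length ≤ 6
Only (D) is consistent with the DFA.
(D) 0(0|1)*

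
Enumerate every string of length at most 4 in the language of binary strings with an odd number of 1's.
1, 01, 10, 001, 010, 100, 111, 0001, 0010, 0100, 0111, 1000, 1011, 1101, 1110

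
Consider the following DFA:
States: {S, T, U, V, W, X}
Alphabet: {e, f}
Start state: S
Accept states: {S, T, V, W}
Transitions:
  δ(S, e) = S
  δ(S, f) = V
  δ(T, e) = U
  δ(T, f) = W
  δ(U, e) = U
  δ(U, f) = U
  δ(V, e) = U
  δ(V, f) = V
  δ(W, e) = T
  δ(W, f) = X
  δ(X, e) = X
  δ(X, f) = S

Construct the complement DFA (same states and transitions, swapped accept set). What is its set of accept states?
Complement accept states = All states \ Original accept states
= {S, T, U, V, W, X} \ {S, T, V, W}
{U, X}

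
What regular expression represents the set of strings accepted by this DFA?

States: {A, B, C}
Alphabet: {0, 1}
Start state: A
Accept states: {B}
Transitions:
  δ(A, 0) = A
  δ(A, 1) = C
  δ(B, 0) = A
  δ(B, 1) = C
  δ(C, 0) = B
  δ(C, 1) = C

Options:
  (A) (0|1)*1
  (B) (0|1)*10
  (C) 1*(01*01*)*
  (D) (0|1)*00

Check each option against the DFA on short strings; one disagreement eliminates an option:
  (A) (0|1)*1: on '1' the DFA goes A → C and rejects (C ∉ Accept), but the regex matches it → eliminate
  (B) (0|1)*10: agrees with the DFA on every string of length ≤ 6
  (C) 1*(01*01*)*: on ε the DFA stays in A and rejects (A ∉ Accept), but the regex matches it → eliminate
  (D) (0|1)*00: on '00' the DFA goes A → A → A and rejects (A ∉ Accept), but the regex matches it → eliminate
Only (B) is consistent with the DFA.
(B) (0|1)*10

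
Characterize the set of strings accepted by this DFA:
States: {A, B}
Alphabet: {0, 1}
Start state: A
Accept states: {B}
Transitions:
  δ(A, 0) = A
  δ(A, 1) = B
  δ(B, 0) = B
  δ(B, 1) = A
Testing a few strings:
  '1' → accept
  '0' → reject
  '10' → accept
  '101' → reject
State roles: A=even number of 1's so far; B=odd number of 1's so far
All binary strings with an odd number of 1's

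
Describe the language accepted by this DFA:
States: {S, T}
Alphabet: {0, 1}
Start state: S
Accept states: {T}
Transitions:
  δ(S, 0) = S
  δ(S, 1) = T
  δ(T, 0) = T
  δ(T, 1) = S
Testing a few strings:
  '001' → accept
  '0' → reject
  '011' → reject
  '000' → reject
State roles: S=even number of 1's so far; T=odd number of 1's so far
All binary strings with an odd number of 1's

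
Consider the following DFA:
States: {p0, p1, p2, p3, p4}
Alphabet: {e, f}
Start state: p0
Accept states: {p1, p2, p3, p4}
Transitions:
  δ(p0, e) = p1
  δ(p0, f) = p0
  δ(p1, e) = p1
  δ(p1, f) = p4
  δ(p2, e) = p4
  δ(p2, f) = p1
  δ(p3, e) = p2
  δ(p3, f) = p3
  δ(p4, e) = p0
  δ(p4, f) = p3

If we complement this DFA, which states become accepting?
Complement accept states = All states \ Original accept states
= {p0, p1, p2, p3, p4} \ {p1, p2, p3, p4}
{p0}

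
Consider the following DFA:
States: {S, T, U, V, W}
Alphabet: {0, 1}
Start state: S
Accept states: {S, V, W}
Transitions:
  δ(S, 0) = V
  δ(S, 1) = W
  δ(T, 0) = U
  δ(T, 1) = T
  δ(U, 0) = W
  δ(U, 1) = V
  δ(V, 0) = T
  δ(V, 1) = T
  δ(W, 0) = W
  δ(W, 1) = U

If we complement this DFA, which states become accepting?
Complement accept states = All states \ Original accept states
= {S, T, U, V, W} \ {S, V, W}
{T, U}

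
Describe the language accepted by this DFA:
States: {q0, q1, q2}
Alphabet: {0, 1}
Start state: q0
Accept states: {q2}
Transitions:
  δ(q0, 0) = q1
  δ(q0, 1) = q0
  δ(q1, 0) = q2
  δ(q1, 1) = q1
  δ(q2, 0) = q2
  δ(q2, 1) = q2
Testing a few strings:
  '1' → reject
  '010' → accept
  '101' → reject
  '01' → reject
State roles: q0=zero 0's seen; q1=one 0 seen; q2=≥ two 0's seen
All binary strings containing at least two 0's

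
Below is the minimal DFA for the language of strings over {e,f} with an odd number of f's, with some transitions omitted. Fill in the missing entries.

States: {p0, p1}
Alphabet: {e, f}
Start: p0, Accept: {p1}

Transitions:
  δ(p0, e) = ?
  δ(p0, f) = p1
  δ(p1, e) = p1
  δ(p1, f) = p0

From the language and accept set, identify what each state tracks — p0: even number of f's so far; p1: odd number of f's so far.
Each missing δ(q, a) is the state matching the new tracked value after reading a.
δ(p0, e) = p0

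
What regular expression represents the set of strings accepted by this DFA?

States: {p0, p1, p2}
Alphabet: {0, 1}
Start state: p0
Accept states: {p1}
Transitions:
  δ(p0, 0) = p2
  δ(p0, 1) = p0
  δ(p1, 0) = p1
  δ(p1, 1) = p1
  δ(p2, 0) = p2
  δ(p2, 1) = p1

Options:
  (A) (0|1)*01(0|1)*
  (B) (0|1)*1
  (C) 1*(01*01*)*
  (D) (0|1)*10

Check each option against the DFA on short strings; one disagreement eliminates an option:
  (A) (0|1)*01(0|1)*: agrees with the DFA on every string of length ≤ 6
  (B) (0|1)*1: on '1' the DFA goes p0 → p0 and rejects (p0 ∉ Accept), but the regex matches it → eliminate
  (C) 1*(01*01*)*: on ε the DFA stays in p0 and rejects (p0 ∉ Accept), but the regex matches it → eliminate
  (D) (0|1)*10: on '01' the DFA goes p0 → p2 → p1 and accepts (p1 ∈ Accept), but the regex does not match it → eliminate
Only (A) is consistent with the DFA.
(A) (0|1)*01(0|1)*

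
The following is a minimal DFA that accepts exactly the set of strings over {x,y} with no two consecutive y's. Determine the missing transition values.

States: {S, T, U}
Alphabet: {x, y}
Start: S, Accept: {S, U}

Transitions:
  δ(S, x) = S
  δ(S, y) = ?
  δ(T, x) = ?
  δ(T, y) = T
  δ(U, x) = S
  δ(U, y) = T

From the language and accept set, identify what each state tracks — S: last symbol not y (ok); T: saw yy (dead); U: last symbol y (ok).
Each missing δ(q, a) is the state matching the new tracked value after reading a.
δ(S, y) = U; δ(T, x) = T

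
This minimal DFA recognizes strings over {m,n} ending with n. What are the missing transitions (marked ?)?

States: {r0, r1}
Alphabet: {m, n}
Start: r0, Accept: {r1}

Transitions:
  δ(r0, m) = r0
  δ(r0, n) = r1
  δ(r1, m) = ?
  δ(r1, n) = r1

From the language and accept set, identify what each state tracks — r0: last symbol not n; r1: last symbol is n.
Each missing δ(q, a) is the state matching the new tracked value after reading a.
δ(r1, m) = r0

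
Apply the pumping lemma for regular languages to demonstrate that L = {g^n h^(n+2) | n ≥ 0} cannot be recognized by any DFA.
Assume L is regular with pumping length p. Idea: pumping the g-block breaks the fixed offset of 2.
Choose s = g^p h^(p+2) ∈ L. By the pumping lemma, s = xyz with |xy| ≤ p, |y| > 0, so y = g^k with k ≥ 1. Then xy²z = g^(p+k) h^(p+2). For this to be in L we would need p+2 = (p+k)+2, i.e. k = 0, contradicting k ≥ 1. So xy²z ∉ L.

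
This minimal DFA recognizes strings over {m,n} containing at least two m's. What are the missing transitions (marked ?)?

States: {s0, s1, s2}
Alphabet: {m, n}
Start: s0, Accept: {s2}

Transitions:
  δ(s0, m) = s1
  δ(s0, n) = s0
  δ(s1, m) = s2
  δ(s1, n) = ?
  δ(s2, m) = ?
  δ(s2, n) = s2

From the language and accept set, identify what each state tracks — s0: zero m's seen; s1: one m seen; s2: ≥ two m's seen.
Each missing δ(q, a) is the state matching the new tracked value after reading a.
δ(s1, n) = s1; δ(s2, m) = s2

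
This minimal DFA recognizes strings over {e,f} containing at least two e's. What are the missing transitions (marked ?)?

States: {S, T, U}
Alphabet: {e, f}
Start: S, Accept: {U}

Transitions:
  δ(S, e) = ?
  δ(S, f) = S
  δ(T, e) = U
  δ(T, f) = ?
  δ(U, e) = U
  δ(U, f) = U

From the language and accept set, identify what each state tracks — S: zero e's seen; T: one e seen; U: ≥ two e's seen.
Each missing δ(q, a) is the state matching the new tracked value after reading a.
δ(S, e) = T; δ(T, f) = T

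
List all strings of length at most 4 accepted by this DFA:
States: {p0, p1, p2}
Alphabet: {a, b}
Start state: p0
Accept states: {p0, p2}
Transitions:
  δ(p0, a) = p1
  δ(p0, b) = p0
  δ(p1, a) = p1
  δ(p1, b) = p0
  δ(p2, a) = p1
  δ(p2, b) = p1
ε, b, ab, bb, aab, abb, bab, bbb, aaab, aabb, abab, abbb, baab, babb, bbab, bbbb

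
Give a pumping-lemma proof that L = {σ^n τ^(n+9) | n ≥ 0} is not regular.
Assume L is regular with pumping length p. Idea: pumping the σ-block breaks the fixed offset of 9.
Choose s = σ^p τ^(p+9) ∈ L. By the pumping lemma, s = xyz with |xy| ≤ p, |y| > 0, so y = σ^k with k ≥ 1. Then xy²z = σ^(p+k) τ^(p+9). For this to be in L we would need p+9 = (p+k)+9, i.e. k = 0, contradicting k ≥ 1. So xy²z ∉ L.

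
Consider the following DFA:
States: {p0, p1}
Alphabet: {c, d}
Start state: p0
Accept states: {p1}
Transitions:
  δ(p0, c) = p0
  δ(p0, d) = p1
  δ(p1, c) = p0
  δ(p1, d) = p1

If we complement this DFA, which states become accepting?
Complement accept states = All states \ Original accept states
= {p0, p1} \ {p1}
{p0}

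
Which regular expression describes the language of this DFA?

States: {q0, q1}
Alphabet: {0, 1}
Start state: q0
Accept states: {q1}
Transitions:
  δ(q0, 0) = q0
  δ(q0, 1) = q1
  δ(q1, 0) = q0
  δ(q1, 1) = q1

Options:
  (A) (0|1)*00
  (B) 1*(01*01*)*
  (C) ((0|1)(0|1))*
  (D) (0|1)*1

Check each option against the DFA on short strings; one disagreement eliminates an option:
  (A) (0|1)*00: on '1' the DFA goes q0 → q1 and accepts (q1 ∈ Accept), but the regex does not match it → eliminate
  (B) 1*(01*01*)*: on ε the DFA stays in q0 and rejects (q0 ∉ Accept), but the regex matches it → eliminate
  (C) ((0|1)(0|1))*: on ε the DFA stays in q0 and rejects (q0 ∉ Accept), but the regex matches it → eliminate
  (D) (0|1)*1: agrees with the DFA on every string of length ≤ 6
Only (D) is consistent with the DFA.
(D) (0|1)*1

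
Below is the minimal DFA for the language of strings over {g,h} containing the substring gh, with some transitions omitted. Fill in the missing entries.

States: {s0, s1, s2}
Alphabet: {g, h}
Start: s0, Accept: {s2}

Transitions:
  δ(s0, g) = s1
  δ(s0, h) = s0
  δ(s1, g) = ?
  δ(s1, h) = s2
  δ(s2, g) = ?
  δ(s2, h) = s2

From the language and accept set, identify what each state tracks — s0: no g seen yet; s1: seen a g, waiting for h; s2: substring gh seen.
Each missing δ(q, a) is the state matching the new tracked value after reading a.
δ(s1, g) = s1; δ(s2, g) = s2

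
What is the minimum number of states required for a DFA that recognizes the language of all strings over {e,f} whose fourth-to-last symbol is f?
By Myhill–Nerode, count the distinguishable equivalence classes: 2^4 = 16 classes — the DFA must remember the last 4 symbols read; every pair of distinct length-4 suffixes is distinguishable by some continuation.
16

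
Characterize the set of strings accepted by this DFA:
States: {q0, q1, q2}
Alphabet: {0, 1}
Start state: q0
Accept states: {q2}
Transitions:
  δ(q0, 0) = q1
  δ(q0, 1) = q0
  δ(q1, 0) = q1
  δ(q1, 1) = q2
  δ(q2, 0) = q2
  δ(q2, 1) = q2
Testing a few strings:
  '1' → reject
  '10' → reject
  '00' → reject
  '101' → accept
State roles: q0=no 0 seen yet; q1=seen a 0, waiting for 1; q2=substring 01 seen
All binary strings containing the substring 01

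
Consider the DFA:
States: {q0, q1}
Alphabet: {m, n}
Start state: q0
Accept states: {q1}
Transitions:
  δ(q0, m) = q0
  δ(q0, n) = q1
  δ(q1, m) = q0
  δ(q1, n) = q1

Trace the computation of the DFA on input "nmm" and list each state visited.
read 'n': q0 → q1
  read 'm': q1 → q0
  read 'm': q0 → q0
q0 -> q1 -> q0 -> q0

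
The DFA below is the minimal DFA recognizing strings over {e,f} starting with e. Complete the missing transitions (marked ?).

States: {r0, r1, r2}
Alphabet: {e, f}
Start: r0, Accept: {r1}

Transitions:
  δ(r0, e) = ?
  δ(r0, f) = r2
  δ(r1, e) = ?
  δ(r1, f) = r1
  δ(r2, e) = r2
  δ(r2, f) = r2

From the language and accept set, identify what each state tracks — r0: no input read; r1: started with e; r2: started with f (dead).
Each missing δ(q, a) is the state matching the new tracked value after reading a.
δ(r0, e) = r1; δ(r1, e) = r1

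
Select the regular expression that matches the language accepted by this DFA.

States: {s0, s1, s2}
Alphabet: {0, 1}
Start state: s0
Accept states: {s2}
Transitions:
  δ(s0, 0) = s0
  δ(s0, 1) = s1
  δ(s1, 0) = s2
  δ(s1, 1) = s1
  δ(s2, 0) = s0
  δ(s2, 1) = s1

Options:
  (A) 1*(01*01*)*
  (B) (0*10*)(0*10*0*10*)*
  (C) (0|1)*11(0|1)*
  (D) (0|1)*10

Check each option against the DFA on short strings; one disagreement eliminates an option:
  (A) 1*(01*01*)*: on ε the DFA stays in s0 and rejects (s0 ∉ Accept), but the regex matches it → eliminate
  (B) (0*10*)(0*10*0*10*)*: on '1' the DFA goes s0 → s1 and rejects (s1 ∉ Accept), but the regex matches it → eliminate
  (C) (0|1)*11(0|1)*: on '10' the DFA goes s0 → s1 → s2 and accepts (s2 ∈ Accept), but the regex does not match it → eliminate
  (D) (0|1)*10: agrees with the DFA on every string of length ≤ 6
Only (D) is consistent with the DFA.
(D) (0|1)*10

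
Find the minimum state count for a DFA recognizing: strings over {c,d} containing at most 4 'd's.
By Myhill–Nerode, count the distinguishable equivalence classes: 6 classes — having seen 0, 1, …, 4, or >4 copies of 'd'; counts 0 through 4 are accepting and >4 is dead.
6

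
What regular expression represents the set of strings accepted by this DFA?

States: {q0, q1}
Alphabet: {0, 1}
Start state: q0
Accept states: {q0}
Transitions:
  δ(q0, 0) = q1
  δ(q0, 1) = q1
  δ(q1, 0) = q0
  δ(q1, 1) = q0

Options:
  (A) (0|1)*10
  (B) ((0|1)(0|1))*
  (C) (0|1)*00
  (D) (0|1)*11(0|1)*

Check each option against the DFA on short strings; one disagreement eliminates an option:
  (A) (0|1)*10: on ε the DFA stays in q0 and accepts (q0 ∈ Accept), but the regex does not match it → eliminate
  (B) ((0|1)(0|1))*: agrees with the DFA on every string of length ≤ 6
  (C) (0|1)*00: on ε the DFA stays in q0 and accepts (q0 ∈ Accept), but the regex does not match it → eliminate
  (D) (0|1)*11(0|1)*: on ε the DFA stays in q0 and accepts (q0 ∈ Accept), but the regex does not match it → eliminate
Only (B) is consistent with the DFA.
(B) ((0|1)(0|1))*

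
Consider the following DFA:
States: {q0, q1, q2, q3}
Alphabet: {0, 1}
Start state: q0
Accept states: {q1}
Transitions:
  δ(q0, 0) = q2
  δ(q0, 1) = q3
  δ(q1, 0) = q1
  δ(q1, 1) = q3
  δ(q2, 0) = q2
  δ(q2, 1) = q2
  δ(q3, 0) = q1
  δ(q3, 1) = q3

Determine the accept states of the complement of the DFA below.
Complement accept states = All states \ Original accept states
= {q0, q1, q2, q3} \ {q1}
{q0, q2, q3}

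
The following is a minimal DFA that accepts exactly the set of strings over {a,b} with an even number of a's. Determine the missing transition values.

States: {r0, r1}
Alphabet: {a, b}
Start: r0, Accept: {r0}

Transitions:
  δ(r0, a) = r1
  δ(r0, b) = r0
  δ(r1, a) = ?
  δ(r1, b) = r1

From the language and accept set, identify what each state tracks — r0: even number of a's so far; r1: odd number of a's so far.
Each missing δ(q, a) is the state matching the new tracked value after reading a.
δ(r1, a) = r0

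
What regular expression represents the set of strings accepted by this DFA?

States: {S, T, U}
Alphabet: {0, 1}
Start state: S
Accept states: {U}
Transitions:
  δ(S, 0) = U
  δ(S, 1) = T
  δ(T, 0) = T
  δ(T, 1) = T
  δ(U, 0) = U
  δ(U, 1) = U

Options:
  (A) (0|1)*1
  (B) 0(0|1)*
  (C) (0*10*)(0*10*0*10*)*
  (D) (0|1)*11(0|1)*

Check each option against the DFA on short strings; one disagreement eliminates an option:
  (A) (0|1)*1: on '0' the DFA goes S → U and accepts (U ∈ Accept), but the regex does not match it → eliminate
  (B) 0(0|1)*: agrees with the DFA on every string of length ≤ 6
  (C) (0*10*)(0*10*0*10*)*: on '0' the DFA goes S → U and accepts (U ∈ Accept), but the regex does not match it → eliminate
  (D) (0|1)*11(0|1)*: on '0' the DFA goes S → U and accepts (U ∈ Accept), but the regex does not match it → eliminate
Only (B) is consistent with the DFA.
(B) 0(0|1)*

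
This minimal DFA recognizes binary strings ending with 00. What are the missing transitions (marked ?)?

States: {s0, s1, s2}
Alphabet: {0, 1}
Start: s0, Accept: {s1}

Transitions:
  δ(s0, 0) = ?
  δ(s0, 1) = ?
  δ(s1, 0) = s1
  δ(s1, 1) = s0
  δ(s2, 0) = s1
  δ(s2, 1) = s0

From the language and accept set, identify what each state tracks — s0: last symbol not 0; s1: two trailing 0's; s2: one trailing 0.
Each missing δ(q, a) is the state matching the new tracked value after reading a.
δ(s0, 0) = s2; δ(s0, 1) = s0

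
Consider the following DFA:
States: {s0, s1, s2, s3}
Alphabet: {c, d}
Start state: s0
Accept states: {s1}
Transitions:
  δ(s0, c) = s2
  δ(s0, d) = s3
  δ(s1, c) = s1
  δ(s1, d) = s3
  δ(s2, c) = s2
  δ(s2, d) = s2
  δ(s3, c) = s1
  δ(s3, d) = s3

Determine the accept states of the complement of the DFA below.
Complement accept states = All states \ Original accept states
= {s0, s1, s2, s3} \ {s1}
{s0, s2, s3}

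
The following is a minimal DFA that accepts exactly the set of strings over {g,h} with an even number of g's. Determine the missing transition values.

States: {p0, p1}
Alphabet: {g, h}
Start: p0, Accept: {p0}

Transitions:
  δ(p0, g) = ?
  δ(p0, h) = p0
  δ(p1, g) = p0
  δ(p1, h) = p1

From the language and accept set, identify what each state tracks — p0: even number of g's so far; p1: odd number of g's so far.
Each missing δ(q, a) is the state matching the new tracked value after reading a.
δ(p0, g) = p1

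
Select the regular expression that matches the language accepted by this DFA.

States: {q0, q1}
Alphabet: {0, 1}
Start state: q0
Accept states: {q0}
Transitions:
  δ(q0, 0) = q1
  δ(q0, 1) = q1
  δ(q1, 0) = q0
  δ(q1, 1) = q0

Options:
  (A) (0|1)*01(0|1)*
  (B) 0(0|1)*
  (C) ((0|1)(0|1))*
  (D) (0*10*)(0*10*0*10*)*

Check each option against the DFA on short strings; one disagreement eliminates an option:
  (A) (0|1)*01(0|1)*: on ε the DFA stays in q0 and accepts (q0 ∈ Accept), but the regex does not match it → eliminate
  (B) 0(0|1)*: on ε the DFA stays in q0 and accepts (q0 ∈ Accept), but the regex does not match it → eliminate
  (C) ((0|1)(0|1))*: agrees with the DFA on every string of length ≤ 6
  (D) (0*10*)(0*10*0*10*)*: on ε the DFA stays in q0 and accepts (q0 ∈ Accept), but the regex does not match it → eliminate
Only (C) is consistent with the DFA.
(C) ((0|1)(0|1))*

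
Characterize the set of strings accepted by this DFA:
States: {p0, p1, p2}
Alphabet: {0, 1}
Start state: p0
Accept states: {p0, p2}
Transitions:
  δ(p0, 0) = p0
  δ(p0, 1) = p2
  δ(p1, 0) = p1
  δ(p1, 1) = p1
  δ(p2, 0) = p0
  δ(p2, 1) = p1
Testing a few strings:
  '1101' → reject
  '1011' → reject
  '011' → reject
  '0100' → accept
State roles: p0=last symbol not 1 (ok); p1=saw 11 (dead); p2=last symbol 1 (ok)
All binary strings with no two consecutive 1's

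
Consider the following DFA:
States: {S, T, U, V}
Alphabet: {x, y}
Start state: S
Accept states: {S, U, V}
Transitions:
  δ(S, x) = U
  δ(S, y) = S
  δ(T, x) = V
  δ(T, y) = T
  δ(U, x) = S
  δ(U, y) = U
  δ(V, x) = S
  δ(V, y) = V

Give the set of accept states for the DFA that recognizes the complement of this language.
Complement accept states = All states \ Original accept states
= {S, T, U, V} \ {S, U, V}
{T}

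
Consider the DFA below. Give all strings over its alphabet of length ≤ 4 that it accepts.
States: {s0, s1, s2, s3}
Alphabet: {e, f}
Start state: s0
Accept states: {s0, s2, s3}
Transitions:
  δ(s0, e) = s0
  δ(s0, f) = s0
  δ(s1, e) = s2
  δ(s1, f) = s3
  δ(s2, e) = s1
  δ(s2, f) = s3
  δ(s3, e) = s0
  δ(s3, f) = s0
ε, e, f, ee, ef, fe, ff, eee, eef, efe, eff, fee, fef, ffe, fff, eeee, eeef, eefe, eeff, efee, efef, effe, efff, feee, feef, fefe, feff, ffee, ffef, fffe, ffff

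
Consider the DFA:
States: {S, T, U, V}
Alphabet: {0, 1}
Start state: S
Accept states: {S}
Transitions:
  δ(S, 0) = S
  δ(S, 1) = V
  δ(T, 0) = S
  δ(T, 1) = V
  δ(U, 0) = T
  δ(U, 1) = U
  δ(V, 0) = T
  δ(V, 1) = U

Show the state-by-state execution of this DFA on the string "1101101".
read '1': S → V
  read '1': V → U
  read '0': U → T
  read '1': T → V
  read '1': V → U
  read '0': U → T
  read '1': T → V
S -> V -> U -> T -> V -> U -> T -> V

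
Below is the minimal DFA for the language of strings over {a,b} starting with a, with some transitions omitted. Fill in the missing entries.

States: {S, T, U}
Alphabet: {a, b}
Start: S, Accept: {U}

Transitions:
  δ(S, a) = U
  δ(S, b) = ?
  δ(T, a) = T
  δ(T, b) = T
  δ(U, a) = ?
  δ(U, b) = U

From the language and accept set, identify what each state tracks — S: no input read; T: started with b (dead); U: started with a.
Each missing δ(q, a) is the state matching the new tracked value after reading a.
δ(S, b) = T; δ(U, a) = U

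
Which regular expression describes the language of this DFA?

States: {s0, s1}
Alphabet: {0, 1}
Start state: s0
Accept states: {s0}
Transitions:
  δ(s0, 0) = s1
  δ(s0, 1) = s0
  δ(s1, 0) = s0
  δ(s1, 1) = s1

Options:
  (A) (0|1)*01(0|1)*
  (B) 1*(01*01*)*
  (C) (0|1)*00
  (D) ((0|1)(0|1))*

Check each option against the DFA on short strings; one disagreement eliminates an option:
  (A) (0|1)*01(0|1)*: on ε the DFA stays in s0 and accepts (s0 ∈ Accept), but the regex does not match it → eliminate
  (B) 1*(01*01*)*: agrees with the DFA on every string of length ≤ 6
  (C) (0|1)*00: on ε the DFA stays in s0 and accepts (s0 ∈ Accept), but the regex does not match it → eliminate
  (D) ((0|1)(0|1))*: on '1' the DFA goes s0 → s0 and accepts (s0 ∈ Accept), but the regex does not match it → eliminate
Only (B) is consistent with the DFA.
(B) 1*(01*01*)*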